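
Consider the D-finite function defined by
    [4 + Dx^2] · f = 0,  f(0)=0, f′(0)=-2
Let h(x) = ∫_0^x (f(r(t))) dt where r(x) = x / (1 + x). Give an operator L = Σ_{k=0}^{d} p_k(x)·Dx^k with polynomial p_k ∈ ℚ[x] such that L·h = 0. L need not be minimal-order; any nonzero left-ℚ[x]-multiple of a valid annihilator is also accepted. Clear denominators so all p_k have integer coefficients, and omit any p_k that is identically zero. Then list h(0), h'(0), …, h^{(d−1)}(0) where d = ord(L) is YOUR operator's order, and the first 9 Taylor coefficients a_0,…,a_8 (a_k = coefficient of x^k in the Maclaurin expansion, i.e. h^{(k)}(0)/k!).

L = 4·Dx + (2 + 6·x + 6·x^2 + 2·x^3)·Dx^2 + (1 + 4·x + 6·x^2 + 4·x^3 + x^4)·Dx^3  (order 3).
h: a_k = 0, 0, -1, 2/3, -1/6, -2/5, 43/45, -10/7, 2209/1260, …
ICs: h(0) = 0, h′(0) = 0, h′′(0) = -2.

f: a_k = 0, -2, 0, 4/3, 0, -4/15, 0, 8/315, 0, …
f∘r: x↦r, Dx↦Dx/r' in L_f ⇒ L₀.
h=∫₀ˣh₀: take L = L₀·Dx.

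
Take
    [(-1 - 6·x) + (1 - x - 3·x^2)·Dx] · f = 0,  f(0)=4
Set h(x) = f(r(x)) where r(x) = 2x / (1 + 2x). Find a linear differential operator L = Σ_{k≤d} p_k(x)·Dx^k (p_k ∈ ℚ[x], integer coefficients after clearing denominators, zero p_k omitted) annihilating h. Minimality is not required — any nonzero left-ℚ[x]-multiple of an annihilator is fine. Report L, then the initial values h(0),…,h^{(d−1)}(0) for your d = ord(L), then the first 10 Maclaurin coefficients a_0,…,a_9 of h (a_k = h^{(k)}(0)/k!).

L = (2 + 28·x) + (-1 - 4·x + 8·x^2 + 24·x^3)·Dx  (order 1).
h: a_k = 4, 8, 48, 0, 576, -1152, 9216, -32256, 175104, -737280, …
ICs: h(0) = 4.

f: a_k = 4, 4, 16, 28, 76, 160, 388, 868, 2032, 4636, …
Change of var in L_f (x↦r) gives L₀.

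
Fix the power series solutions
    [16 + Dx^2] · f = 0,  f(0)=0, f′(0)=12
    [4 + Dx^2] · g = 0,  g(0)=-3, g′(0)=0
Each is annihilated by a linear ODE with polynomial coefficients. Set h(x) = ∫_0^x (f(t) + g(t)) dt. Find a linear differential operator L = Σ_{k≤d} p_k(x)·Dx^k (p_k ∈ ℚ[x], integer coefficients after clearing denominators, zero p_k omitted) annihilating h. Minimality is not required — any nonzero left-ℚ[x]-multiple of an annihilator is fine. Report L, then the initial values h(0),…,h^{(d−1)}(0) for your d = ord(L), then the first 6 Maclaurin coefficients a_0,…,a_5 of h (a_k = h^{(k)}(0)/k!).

f: a_k = 0, 12, 0, -32, 0, 128/5, …
g: a_k = -3, 0, 6, 0, -2, 0, …
f+g: L₀ = lclm(L_f,L_g), ord ≤ 2+2.
∫: right-multiply L₀ by Dx.
L = 64·Dx + 20·Dx^3 + Dx^5  (order 5).
h: a_k = 0, -3, 6, 2, -8, -2/5, …
ICs: h(0) = 0, h′(0) = -3, h′′(0) = 12, h′′′(0) = 12, h′′′′(0) = -192.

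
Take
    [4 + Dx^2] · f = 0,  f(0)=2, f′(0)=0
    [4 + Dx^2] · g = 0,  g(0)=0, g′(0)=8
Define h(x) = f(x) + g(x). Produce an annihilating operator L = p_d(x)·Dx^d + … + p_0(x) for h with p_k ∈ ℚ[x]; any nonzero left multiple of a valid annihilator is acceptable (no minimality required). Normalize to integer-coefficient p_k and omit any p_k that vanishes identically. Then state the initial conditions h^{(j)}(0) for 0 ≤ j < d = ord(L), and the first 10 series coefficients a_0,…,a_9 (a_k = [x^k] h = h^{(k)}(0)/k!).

f: a_k = 2, 0, -4, 0, 4/3, 0, -8/45, 0, 4/315, 0, …
g: a_k = 0, 8, 0, -16/3, 0, 16/15, 0, -32/315, 0, 16/2835, …
Weyl lclm of L_f,L_g ⇒ L₀ (ord ≤ 4).
L = 4 + Dx^2  (order 2).
h: a_k = 2, 8, -4, -16/3, 4/3, 16/15, -8/45, -32/315, 4/315, 16/2835, …
ICs: h(0) = 2, h′(0) = 8.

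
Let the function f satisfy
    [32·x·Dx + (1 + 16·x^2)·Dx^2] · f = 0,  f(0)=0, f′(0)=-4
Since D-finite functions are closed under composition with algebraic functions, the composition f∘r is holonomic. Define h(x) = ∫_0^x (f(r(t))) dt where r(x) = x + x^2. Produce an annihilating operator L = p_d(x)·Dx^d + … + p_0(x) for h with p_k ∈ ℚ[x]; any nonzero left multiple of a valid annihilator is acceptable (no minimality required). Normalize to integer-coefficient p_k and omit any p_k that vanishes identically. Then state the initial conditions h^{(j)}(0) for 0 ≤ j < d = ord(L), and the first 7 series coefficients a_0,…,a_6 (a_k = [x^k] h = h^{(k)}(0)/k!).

f: a_k = 0, -4, 0, 64/3, 0, -1024/5, 0, …
Substitute x→r, Dx→(1/r')Dx; clear ⇒ L₀.
h=∫h₀ ⇒ L = L₀·Dx.
L = (-2 + 32·x + 128·x^2 + 192·x^3 + 96·x^4)·Dx^2 + (1 + 2·x + 16·x^2 + 64·x^3 + 80·x^4 + 32·x^5)·Dx^3  (order 3).
h: a_k = 0, 0, -2, -4/3, 16/3, 64/5, -352/15, …
ICs: h(0) = 0, h′(0) = 0, h′′(0) = -4.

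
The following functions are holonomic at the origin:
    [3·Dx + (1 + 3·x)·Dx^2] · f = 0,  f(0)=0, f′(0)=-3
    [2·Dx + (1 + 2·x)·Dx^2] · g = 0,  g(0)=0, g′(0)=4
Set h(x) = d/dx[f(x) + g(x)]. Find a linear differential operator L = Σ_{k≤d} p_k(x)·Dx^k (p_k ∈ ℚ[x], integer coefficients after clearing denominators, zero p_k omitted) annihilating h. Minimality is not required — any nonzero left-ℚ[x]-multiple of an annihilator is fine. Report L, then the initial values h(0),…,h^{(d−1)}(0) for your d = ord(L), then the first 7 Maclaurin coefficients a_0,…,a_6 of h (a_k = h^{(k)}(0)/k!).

f: a_k = 0, -3, 9/2, -9, 81/4, -243/5, 243/2, …
g: a_k = 0, 4, -4, 16/3, -8, 64/5, -64/3, …
f+g: L₀ = lclm(L_f,L_g), ord ≤ 2+2.
h₀' ⇒ L via d/dx closure of L₀.
L = 12 + (10 + 24·x)·Dx + (1 + 5·x + 6·x^2)·Dx^2  (order 2).
h: a_k = 1, 1, -11, 49, -179, 601, -1931, …
ICs: h(0) = 1, h′(0) = 1.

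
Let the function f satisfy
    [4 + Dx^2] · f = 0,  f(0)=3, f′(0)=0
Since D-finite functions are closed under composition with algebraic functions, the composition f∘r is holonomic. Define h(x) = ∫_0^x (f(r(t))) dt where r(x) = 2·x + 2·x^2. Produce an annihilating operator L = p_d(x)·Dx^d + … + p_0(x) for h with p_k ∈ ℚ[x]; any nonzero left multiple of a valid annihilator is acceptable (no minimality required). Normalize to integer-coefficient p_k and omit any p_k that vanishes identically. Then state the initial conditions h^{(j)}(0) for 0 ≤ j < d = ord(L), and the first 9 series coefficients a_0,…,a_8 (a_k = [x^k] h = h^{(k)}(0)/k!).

L = (16 + 96·x + 192·x^2 + 128·x^3)·Dx - 2·Dx^2 + (1 + 2·x)·Dx^3  (order 3).
h: a_k = 0, 3, 0, -8, -12, 8/5, 64/3, 2624/105, 16/5, …
ICs: h(0) = 0, h′(0) = 3, h′′(0) = 0.

f: a_k = 3, 0, -6, 0, 2, 0, -4/15, 0, 2/105, …
L₀ from L_f via x↦r, Dx↦r'^{-1}Dx.
h=∫₀ˣh₀: take L = L₀·Dx.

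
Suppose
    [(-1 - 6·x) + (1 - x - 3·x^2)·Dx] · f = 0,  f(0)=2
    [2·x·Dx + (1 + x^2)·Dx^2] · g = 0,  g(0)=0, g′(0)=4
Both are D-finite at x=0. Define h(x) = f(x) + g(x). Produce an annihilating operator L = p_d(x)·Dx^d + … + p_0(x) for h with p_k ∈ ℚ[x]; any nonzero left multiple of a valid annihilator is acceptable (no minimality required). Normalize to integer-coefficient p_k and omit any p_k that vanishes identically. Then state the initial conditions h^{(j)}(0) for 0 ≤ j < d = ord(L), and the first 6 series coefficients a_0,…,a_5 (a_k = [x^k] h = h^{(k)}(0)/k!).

f: a_k = 2, 2, 8, 14, 38, 80, …
g: a_k = 0, 4, 0, -4/3, 0, 4/5, …
L₀ := lclm(L_f,L_g); ord L₀ ≤ 1+2.
L = (-8 + 32·x + 300·x^2 + 504·x^3 + 1134·x^4 + 162·x^6)·Dx + (22 + 148·x + 184·x^2 + 576·x^3 + 441·x^4 + 918·x^5 + 27·x^6 + 162·x^7)·Dx^2 + (-4 - 6·x - 18·x^2 + 60·x^3 + 85·x^4 + 75·x^5 + 126·x^6 + 9·x^7 + 27·x^8)·Dx^3  (order 3).
h: a_k = 2, 6, 8, 38/3, 38, 404/5, …
ICs: h(0) = 2, h′(0) = 6, h′′(0) = 16.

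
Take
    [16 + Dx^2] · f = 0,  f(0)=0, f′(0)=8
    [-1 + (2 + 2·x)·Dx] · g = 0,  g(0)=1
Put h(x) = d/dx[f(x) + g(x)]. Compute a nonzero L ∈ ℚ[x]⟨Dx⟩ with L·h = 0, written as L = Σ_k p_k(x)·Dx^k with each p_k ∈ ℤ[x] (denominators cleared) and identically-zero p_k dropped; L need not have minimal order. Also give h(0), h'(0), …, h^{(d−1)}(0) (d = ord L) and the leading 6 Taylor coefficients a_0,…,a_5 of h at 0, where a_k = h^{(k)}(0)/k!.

f: a_k = 0, 8, 0, -64/3, 0, 256/15, …
g: a_k = 1, 1/2, -1/8, 1/16, -5/128, 7/256, …
Sum ⇒ L₀ = lclm(L_f,L_g) in ℚ(x)⟨Dx⟩.
Differentiate: ansatz ord ≤ ord L₀ ⇒ L.
L = (-1264 - 2048·x - 1024·x^2) + (-2144 - 6240·x - 6144·x^2 - 2048·x^3)·Dx + (-79 - 128·x - 64·x^2)·Dx^2 + (-134 - 390·x - 384·x^2 - 128·x^3)·Dx^3  (order 3).
h: a_k = 17/2, -1/4, -1021/16, -5/32, 65641/768, -63/512, …
ICs: h(0) = 17/2, h′(0) = -1/4, h′′(0) = -1021/8.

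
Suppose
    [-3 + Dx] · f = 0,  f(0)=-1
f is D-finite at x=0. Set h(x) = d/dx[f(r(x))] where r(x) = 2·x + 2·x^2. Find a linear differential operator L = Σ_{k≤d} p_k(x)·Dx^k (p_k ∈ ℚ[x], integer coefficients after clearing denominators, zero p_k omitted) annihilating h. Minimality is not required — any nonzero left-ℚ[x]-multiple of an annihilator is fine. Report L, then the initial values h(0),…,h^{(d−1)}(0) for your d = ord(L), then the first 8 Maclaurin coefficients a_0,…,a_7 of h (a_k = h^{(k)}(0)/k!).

f: a_k = -1, -3, -9/2, -9/2, -27/8, -81/40, -81/80, -243/560, …
L₀ from L_f via x↦r, Dx↦r'^{-1}Dx.
Differentiate: ansatz ord ≤ ord L₀ ⇒ L.
L = (8 + 24·x + 24·x^2) + (-1 - 2·x)·Dx  (order 1).
h: a_k = -6, -48, -216, -720, -1944, -22464/5, -45792/5, -589248/35, …
ICs: h(0) = -6.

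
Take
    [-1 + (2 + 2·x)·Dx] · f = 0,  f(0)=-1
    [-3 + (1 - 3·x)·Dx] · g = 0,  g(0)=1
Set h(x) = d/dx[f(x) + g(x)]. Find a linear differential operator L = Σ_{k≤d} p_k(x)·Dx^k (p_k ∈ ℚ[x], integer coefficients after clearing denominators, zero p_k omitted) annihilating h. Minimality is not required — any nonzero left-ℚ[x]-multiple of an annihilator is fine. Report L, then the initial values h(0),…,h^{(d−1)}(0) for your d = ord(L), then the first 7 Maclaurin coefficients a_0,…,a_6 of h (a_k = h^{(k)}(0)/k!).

L = (-126 - 54·x) + (-213 - 450·x - 189·x^2)·Dx + (26 - 34·x - 114·x^2 - 54·x^3)·Dx^2  (order 2).
h: a_k = 5/2, 73/4, 1293/16, 10373/32, 311005/256, 2239551/512, 31352601/2048, …
ICs: h(0) = 5/2, h′(0) = 73/4.

f: a_k = -1, -1/2, 1/8, -1/16, 5/128, -7/256, 21/1024, …
g: a_k = 1, 3, 9, 27, 81, 243, 729, …
Sum ⇒ L₀ = lclm(L_f,L_g) in ℚ(x)⟨Dx⟩.
Differentiate: ansatz ord ≤ ord L₀ ⇒ L.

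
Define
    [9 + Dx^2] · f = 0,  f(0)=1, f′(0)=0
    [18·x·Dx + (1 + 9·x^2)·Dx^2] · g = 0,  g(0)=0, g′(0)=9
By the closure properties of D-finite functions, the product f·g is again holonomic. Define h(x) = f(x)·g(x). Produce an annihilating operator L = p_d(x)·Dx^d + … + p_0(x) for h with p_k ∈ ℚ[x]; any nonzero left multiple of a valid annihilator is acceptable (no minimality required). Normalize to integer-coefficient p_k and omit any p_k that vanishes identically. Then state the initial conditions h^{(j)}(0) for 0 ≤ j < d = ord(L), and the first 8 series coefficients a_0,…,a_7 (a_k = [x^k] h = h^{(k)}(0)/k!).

L = (810 + 18954·x^2 + 72171·x^4 + 236196·x^6 + 531441·x^8) + (972·x + 14580·x^3 + 78732·x^5 + 236196·x^7)·Dx + (108 + 2592·x^2 + 13122·x^4 + 52488·x^6 + 118098·x^8)·Dx^2 + (108·x + 1620·x^3 + 8748·x^5 + 26244·x^7)·Dx^3 + (2 + 54·x^2 + 567·x^4 + 2916·x^6 + 6561·x^8)·Dx^4  (order 4).
h: a_k = 0, 9, 0, -135/2, 0, 11907/40, 0, -948429/560, …
ICs: h(0) = 0, h′(0) = 9, h′′(0) = 0, h′′′(0) = -405.

f: a_k = 1, 0, -9/2, 0, 27/8, 0, -81/80, 0, …
g: a_k = 0, 9, 0, -27, 0, 729/5, 0, -6561/7, …
Product ⇒ symmetric product L₀, ord ≤ 4.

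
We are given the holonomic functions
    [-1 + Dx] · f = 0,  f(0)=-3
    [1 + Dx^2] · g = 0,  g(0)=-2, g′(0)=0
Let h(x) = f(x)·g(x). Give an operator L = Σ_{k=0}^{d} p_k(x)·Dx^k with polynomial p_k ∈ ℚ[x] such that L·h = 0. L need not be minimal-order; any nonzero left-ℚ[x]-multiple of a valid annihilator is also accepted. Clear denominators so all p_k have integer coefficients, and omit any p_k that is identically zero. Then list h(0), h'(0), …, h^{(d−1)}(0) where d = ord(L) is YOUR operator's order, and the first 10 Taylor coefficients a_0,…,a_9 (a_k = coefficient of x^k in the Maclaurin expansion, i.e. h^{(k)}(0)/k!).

f: a_k = -3, -3, -3/2, -1/2, -1/8, -1/40, -1/240, -1/1680, -1/13440, -1/120960, …
g: a_k = -2, 0, 1, 0, -1/12, 0, 1/360, 0, -1/20160, 0, …
Sym-product of L_f,L_g gives L₀ (≤ ord 2).
L = 2 - 2·Dx + Dx^2  (order 2).
h: a_k = 6, 6, 0, -2, -1, -1/5, 0, 1/105, 1/420, 1/3780, …
ICs: h(0) = 6, h′(0) = 6.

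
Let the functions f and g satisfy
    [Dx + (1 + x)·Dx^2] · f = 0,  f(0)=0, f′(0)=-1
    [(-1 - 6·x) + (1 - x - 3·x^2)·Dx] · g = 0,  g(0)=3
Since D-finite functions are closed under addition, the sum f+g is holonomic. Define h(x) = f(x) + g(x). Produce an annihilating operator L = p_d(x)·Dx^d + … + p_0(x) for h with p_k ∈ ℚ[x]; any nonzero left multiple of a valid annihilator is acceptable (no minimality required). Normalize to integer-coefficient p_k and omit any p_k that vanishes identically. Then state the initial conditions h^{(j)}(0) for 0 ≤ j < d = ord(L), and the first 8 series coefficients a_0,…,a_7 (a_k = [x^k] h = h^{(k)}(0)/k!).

L = (-58 - 350·x - 636·x^2 - 756·x^3 - 324·x^4)·Dx + (-40 - 364·x - 976·x^2 - 1632·x^3 - 1530·x^4 - 540·x^5)·Dx^2 + (9 + 31·x + 27·x^2 - 115·x^3 - 345·x^4 - 333·x^5 - 108·x^6)·Dx^3  (order 3).
h: a_k = 3, 2, 25/2, 62/3, 229/4, 599/5, 1747/6, 4556/7, …
ICs: h(0) = 3, h′(0) = 2, h′′(0) = 25.

f: a_k = 0, -1, 1/2, -1/3, 1/4, -1/5, 1/6, -1/7, …
g: a_k = 3, 3, 12, 21, 57, 120, 291, 651, …
h₀=f+g: left-lcm gives L₀, ord ≤ 3.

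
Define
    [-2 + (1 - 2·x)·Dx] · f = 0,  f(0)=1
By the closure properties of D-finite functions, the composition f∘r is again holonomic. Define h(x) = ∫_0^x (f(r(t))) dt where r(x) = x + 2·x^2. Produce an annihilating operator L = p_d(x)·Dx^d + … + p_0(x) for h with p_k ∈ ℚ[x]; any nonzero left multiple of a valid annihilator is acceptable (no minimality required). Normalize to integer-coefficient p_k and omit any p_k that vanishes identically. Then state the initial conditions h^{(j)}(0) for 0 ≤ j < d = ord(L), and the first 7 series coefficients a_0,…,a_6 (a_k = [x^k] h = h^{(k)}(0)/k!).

L = (2 + 8·x)·Dx + (-1 + 2·x + 4·x^2)·Dx^2  (order 2).
h: a_k = 0, 1, 1, 8/3, 6, 16, 128/3, …
ICs: h(0) = 0, h′(0) = 1.

f: a_k = 1, 2, 4, 8, 16, 32, 64, …
L₀ from L_f via x↦r, Dx↦r'^{-1}Dx.
h=∫₀ˣh₀: take L = L₀·Dx.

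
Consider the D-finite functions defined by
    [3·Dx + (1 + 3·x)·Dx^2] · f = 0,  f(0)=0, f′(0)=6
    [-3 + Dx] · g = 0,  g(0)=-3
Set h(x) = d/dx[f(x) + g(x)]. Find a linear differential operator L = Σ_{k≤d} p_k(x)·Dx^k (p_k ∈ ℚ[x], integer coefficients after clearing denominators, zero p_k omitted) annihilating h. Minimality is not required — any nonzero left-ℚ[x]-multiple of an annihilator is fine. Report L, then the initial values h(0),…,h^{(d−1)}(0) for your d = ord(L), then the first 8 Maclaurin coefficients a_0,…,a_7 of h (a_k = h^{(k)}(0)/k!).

f: a_k = 0, 6, -9, 18, -81/2, 486/5, -243, 4374/7, …
g: a_k = -3, -9, -27/2, -27/2, -81/8, -243/40, -243/80, -729/560, …
h₀=f+g: left-lcm gives L₀, ord ≤ 3.
Derive L from L₀ (diff closure).
L = (-27 - 27·x) + (3 - 18·x - 27·x^2)·Dx + (2 + 9·x + 9·x^2)·Dx^2  (order 2).
h: a_k = -3, -45, 27/2, -405/2, 3645/8, -59049/40, 349191/80, -7350507/560, …
ICs: h(0) = -3, h′(0) = -45.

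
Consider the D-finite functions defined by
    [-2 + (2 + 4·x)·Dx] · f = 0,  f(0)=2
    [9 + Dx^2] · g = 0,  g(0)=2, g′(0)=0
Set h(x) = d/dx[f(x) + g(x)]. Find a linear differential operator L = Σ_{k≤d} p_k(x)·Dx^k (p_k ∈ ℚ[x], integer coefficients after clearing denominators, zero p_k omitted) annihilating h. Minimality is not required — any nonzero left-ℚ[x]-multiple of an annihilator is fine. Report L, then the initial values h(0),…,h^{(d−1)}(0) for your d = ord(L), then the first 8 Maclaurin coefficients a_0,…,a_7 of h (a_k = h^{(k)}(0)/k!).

f: a_k = 2, 2, -1, 1, -5/4, 7/4, -21/8, 33/8, …
g: a_k = 2, 0, -9, 0, 27/4, 0, -81/40, 0, …
f+g: L₀ = lclm(L_f,L_g), ord ≤ 1+2.
h=h₀': d/dx-closure on L₀ ⇒ L.
L = (-18 - 27·x - 27·x^2) + (-9 - 45·x - 81·x^2 - 54·x^3)·Dx + (-2 - 3·x - 3·x^2)·Dx^2 + (-1 - 5·x - 9·x^2 - 6·x^3)·Dx^3  (order 3).
h: a_k = 2, -20, 3, 22, 35/4, -279/10, 231/8, -7143/140, …
ICs: h(0) = 2, h′(0) = -20, h′′(0) = 6.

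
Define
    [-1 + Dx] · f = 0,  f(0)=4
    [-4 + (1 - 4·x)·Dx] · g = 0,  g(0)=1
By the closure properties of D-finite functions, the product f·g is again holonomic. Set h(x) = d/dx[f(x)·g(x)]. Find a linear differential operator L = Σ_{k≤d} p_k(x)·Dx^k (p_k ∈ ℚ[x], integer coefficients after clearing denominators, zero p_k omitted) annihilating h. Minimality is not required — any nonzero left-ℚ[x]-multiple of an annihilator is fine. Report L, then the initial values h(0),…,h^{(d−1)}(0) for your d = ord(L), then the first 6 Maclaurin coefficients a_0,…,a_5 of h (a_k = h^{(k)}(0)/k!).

f: a_k = 4, 4, 2, 2/3, 1/6, 1/30, …
g: a_k = 1, 4, 16, 64, 256, 1024, …
Product ⇒ symmetric product L₀, ord ≤ 1.
Derive L from L₀ (diff closure).
L = (41 - 40·x + 16·x^2) + (-5 + 24·x - 16·x^2)·Dx  (order 1).
h: a_k = 20, 164, 986, 15778/3, 157781/6, 757349/6, …
ICs: h(0) = 20.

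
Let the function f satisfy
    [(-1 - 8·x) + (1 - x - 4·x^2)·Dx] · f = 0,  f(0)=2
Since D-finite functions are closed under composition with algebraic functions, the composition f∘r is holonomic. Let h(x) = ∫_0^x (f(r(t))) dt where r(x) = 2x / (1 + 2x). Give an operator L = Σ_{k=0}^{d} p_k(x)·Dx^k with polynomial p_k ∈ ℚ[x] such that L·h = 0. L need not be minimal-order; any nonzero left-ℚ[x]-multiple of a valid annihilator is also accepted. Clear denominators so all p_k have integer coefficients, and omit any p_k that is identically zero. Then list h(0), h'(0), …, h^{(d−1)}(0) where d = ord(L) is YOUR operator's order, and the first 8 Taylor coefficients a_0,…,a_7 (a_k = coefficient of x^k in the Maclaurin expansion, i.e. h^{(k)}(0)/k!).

L = (2 + 36·x)·Dx + (-1 - 4·x + 12·x^2 + 32·x^3)·Dx^2  (order 2).
h: a_k = 0, 2, 2, 32/3, 0, 512/5, -512/3, 10240/7, …
ICs: h(0) = 0, h′(0) = 2.

f: a_k = 2, 2, 10, 18, 58, 130, 362, 882, …
Change of var in L_f (x↦r) gives L₀.
Integrate: L := L₀·Dx.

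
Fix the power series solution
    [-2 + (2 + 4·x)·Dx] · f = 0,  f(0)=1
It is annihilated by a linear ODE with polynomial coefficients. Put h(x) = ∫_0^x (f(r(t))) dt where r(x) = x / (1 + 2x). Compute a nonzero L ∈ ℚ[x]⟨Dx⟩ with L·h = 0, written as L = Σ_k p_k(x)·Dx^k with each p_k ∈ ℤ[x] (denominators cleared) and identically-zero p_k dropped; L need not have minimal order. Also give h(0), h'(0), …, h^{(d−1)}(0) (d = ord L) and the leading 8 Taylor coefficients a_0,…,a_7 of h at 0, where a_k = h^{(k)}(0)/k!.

f: a_k = 1, 1, -1/2, 1/2, -5/8, 7/8, -21/16, 33/16, …
L₀ from L_f via x↦r, Dx↦r'^{-1}Dx.
∫: right-multiply L₀ by Dx.
L = -Dx + (1 + 6·x + 8·x^2)·Dx^2  (order 2).
h: a_k = 0, 1, 1/2, -5/6, 13/8, -141/40, 133/16, -2353/112, …
ICs: h(0) = 0, h′(0) = 1.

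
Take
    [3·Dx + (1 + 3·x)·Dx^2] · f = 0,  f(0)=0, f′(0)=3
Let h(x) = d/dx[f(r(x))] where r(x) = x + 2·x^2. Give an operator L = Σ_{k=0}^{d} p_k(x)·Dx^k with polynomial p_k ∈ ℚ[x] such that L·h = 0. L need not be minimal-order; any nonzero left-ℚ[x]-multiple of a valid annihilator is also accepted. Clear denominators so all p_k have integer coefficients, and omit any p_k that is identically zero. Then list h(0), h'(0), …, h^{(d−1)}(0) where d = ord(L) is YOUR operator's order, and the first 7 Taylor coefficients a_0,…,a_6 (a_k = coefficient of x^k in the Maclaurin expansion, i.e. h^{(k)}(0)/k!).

L = (-1 + 12·x + 24·x^2) + (1 + 7·x + 18·x^2 + 24·x^3)·Dx  (order 1).
h: a_k = 3, 3, -27, 63, -27, -297, 1053, …
ICs: h(0) = 3.

f: a_k = 0, 3, -9/2, 9, -81/4, 243/5, -243/2, …
Change of var in L_f (x↦r) gives L₀.
h₀' ⇒ L via d/dx closure of L₀.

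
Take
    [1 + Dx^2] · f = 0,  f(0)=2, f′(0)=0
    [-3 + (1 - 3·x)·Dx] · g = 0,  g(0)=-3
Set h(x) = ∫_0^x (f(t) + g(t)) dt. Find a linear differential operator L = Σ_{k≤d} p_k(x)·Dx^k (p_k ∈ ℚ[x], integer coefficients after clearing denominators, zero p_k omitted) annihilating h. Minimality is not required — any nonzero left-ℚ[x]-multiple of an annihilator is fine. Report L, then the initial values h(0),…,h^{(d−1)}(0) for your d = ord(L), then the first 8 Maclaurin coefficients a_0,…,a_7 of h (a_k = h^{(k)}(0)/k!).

f: a_k = 2, 0, -1, 0, 1/12, 0, -1/360, 0, …
g: a_k = -3, -9, -27, -81, -243, -729, -2187, -6561, …
f+g: L₀ = lclm(L_f,L_g), ord ≤ 2+1.
Integrate: L := L₀·Dx.
L = (-165 + 18·x - 27·x^2)·Dx + (19 - 63·x + 27·x^2 - 27·x^3)·Dx^2 + (-165 + 18·x - 27·x^2)·Dx^3 + (19 - 63·x + 27·x^2 - 27·x^3)·Dx^4  (order 4).
h: a_k = 0, -1, -9/2, -28/3, -81/4, -583/12, -243/2, -787321/2520, …
ICs: h(0) = 0, h′(0) = -1, h′′(0) = -9, h′′′(0) = -56.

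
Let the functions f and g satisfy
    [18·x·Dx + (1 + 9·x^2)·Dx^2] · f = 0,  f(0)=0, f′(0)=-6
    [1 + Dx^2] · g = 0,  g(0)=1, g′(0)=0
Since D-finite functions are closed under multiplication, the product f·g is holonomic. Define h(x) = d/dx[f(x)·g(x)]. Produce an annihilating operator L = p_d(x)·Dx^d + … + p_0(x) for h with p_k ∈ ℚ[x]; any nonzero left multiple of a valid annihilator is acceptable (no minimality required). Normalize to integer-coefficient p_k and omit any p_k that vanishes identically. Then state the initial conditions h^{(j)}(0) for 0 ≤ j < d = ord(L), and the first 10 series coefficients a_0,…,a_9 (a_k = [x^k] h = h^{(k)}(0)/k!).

f: a_k = 0, -6, 0, 18, 0, -486/5, 0, 4374/7, 0, -4374, …
g: a_k = 1, 0, -1/2, 0, 1/24, 0, -1/720, 0, 1/40320, 0, …
h₀=f·g: eliminate ⇒ L₀, order ≤ 2·2.
Derive L from L₀ (diff closure).
L = (38998 + 738774·x^2 + 15162957·x^4 + 3032640·x^6 - 78732·x^8 - 1771470·x^10 + 531441·x^12) + (20772·x + 1033884·x^3 + 7902360·x^5 + 2624400·x^7 + 1180980·x^9 + 2125764·x^11)·Dx + (39368 + 755028·x^2 + 15369750·x^4 + 3887028·x^6 + 314928·x^8 - 1417176·x^10 + 1062882·x^12)·Dx^2 + (20772·x + 1033884·x^3 + 7902360·x^5 + 2624400·x^7 + 1180980·x^9 + 2125764·x^11)·Dx^3 + (370 + 16254·x^2 + 206793·x^4 + 854388·x^6 + 393660·x^8 + 354294·x^10 + 531441·x^12)·Dx^4  (order 4).
h: a_k = -6, 0, 63, 0, -2129/4, 0, 566341/120, 0, -18912111/448, 0, …
ICs: h(0) = -6, h′(0) = 0, h′′(0) = 126, h′′′(0) = 0.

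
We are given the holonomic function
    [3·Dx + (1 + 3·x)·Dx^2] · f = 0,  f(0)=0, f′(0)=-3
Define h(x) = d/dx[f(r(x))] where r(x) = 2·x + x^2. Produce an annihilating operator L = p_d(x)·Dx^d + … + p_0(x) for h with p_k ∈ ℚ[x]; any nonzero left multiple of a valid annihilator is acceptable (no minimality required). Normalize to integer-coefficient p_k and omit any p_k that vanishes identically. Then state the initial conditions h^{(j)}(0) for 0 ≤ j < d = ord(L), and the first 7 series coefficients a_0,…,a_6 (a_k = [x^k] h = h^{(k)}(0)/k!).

L = (5 + 6·x + 3·x^2) + (1 + 7·x + 9·x^2 + 3·x^3)·Dx  (order 1).
h: a_k = -6, 30, -162, 882, -4806, 26190, -142722, …
ICs: h(0) = -6.

f: a_k = 0, -3, 9/2, -9, 81/4, -243/5, 243/2, …
Substitute x→r, Dx→(1/r')Dx; clear ⇒ L₀.
h=h₀': d/dx-closure on L₀ ⇒ L.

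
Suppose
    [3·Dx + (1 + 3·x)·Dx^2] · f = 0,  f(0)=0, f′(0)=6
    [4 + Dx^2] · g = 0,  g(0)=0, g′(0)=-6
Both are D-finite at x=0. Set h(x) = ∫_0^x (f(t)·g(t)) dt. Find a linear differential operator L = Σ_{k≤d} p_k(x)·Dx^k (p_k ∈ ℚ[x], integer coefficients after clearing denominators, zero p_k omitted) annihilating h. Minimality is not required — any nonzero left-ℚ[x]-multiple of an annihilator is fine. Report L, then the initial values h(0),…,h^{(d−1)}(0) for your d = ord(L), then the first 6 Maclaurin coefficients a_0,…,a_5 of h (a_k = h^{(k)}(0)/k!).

f: a_k = 0, 6, -9, 18, -81/2, 486/5, …
g: a_k = 0, -6, 0, 4, 0, -4/5, …
f·g: L₀ = L_f ⊗_s L_g, ord ≤ 2·2.
∫: right-multiply L₀ by Dx.
L = (-1112 - 1248·x + 7344·x^2 + 27648·x^3 + 20736·x^4)·Dx + (-48 + 2160·x + 10368·x^2 + 10368·x^3)·Dx^2 + (-250 + 240·x + 4968·x^2 + 13824·x^3 + 10368·x^4)·Dx^3 + (-12 + 540·x + 2592·x^2 + 2592·x^3)·Dx^4 + (7 + 138·x + 783·x^2 + 1728·x^3 + 1296·x^4)·Dx^5  (order 5).
h: a_k = 0, 0, 0, -12, 27/2, -84/5, …
ICs: h(0) = 0, h′(0) = 0, h′′(0) = 0, h′′′(0) = -72, h′′′′(0) = 324.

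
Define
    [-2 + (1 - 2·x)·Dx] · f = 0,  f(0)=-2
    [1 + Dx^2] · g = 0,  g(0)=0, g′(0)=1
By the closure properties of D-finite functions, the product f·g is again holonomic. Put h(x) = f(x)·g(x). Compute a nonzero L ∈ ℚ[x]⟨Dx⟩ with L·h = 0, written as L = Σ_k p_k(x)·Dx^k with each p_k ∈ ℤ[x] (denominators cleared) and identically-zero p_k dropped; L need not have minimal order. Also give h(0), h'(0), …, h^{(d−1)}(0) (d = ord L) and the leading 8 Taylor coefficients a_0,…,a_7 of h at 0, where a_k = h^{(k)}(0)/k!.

f: a_k = -2, -4, -8, -16, -32, -64, -128, -256, …
g: a_k = 0, 1, 0, -1/6, 0, 1/120, 0, -1/5040, …
h₀=f·g: eliminate ⇒ L₀, order ≤ 1·2.
L = (-1 + 2·x) + 4·Dx + (-1 + 2·x)·Dx^2  (order 2).
h: a_k = 0, -2, -4, -23/3, -46/3, -1841/60, -1841/30, -309287/2520, …
ICs: h(0) = 0, h′(0) = -2.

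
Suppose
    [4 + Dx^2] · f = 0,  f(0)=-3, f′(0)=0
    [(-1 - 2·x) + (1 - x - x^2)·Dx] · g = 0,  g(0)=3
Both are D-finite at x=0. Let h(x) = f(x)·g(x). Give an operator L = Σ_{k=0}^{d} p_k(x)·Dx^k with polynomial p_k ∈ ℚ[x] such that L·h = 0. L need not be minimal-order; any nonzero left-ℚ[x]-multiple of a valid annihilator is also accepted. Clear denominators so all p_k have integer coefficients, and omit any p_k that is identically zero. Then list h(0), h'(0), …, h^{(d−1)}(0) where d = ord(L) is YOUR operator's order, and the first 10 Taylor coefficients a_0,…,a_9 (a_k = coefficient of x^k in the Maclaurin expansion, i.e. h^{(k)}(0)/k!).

L = (-2 + 4·x + 4·x^2) + (2 + 4·x)·Dx + (-1 + x + x^2)·Dx^2  (order 2).
h: a_k = -9, -9, 0, -9, -15, -24, -191/5, -311/5, -3516/35, -5693/35, …
ICs: h(0) = -9, h′(0) = -9.

f: a_k = -3, 0, 6, 0, -2, 0, 4/15, 0, -2/105, 0, …
g: a_k = 3, 3, 6, 9, 15, 24, 39, 63, 102, 165, …
L₀ := L_f ⊗_s L_g (sym. prod.), ord ≤ 2.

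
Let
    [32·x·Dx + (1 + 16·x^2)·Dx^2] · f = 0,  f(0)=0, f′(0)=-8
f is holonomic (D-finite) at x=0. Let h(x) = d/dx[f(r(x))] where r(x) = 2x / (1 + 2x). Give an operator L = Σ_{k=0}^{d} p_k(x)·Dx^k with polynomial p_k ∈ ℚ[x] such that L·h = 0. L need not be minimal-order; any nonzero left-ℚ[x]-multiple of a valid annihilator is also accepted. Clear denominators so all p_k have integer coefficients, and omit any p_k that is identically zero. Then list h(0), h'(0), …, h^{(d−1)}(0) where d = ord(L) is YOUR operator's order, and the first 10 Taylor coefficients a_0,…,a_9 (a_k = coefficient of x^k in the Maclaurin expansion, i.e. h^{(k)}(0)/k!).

f: a_k = 0, -8, 0, 128/3, 0, -2048/5, 0, 32768/7, 0, -524288/9, …
Change of var in L_f (x↦r) gives L₀.
Differentiate: ansatz ord ≤ ord L₀ ⇒ L.
L = (4 + 136·x) + (1 + 4·x + 68·x^2)·Dx  (order 1).
h: a_k = -16, 64, 832, -7680, -25856, 625664, -744448, -39567360, 208891904, 1855012864, …
ICs: h(0) = -16.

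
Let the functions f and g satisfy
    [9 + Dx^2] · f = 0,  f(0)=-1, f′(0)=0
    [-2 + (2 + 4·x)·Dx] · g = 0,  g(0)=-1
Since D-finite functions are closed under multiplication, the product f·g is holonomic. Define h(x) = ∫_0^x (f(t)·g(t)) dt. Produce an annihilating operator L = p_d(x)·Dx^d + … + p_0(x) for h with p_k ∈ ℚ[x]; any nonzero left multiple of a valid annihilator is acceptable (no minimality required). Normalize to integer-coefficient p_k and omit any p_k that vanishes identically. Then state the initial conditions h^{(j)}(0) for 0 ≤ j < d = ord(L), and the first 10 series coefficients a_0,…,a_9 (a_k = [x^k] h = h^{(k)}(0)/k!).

f: a_k = -1, 0, 9/2, 0, -27/8, 0, 81/80, 0, -729/4480, 0, …
g: a_k = -1, -1, 1/2, -1/2, 5/8, -7/8, 21/16, -33/16, 429/128, -715/128, …
Product ⇒ symmetric product L₀, ord ≤ 2.
h=∫h₀ ⇒ L = L₀·Dx.
L = (12 + 36·x + 36·x^2)·Dx + (-2 - 4·x)·Dx^2 + (1 + 4·x + 4·x^2)·Dx^3  (order 3).
h: a_k = 0, 1, 1/2, -5/3, -1, 1, 1/3, -6/35, -3/20, 13/105, …
ICs: h(0) = 0, h′(0) = 1, h′′(0) = 1.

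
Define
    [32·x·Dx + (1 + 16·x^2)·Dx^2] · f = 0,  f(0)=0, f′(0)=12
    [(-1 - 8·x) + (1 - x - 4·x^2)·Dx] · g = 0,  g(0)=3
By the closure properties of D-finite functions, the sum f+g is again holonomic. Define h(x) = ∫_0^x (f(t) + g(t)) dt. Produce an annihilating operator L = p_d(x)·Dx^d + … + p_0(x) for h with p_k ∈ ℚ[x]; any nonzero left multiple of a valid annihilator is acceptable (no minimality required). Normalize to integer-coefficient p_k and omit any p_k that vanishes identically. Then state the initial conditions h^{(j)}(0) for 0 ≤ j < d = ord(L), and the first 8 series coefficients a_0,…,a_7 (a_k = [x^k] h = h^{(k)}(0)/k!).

f: a_k = 0, 12, 0, -64, 0, 3072/5, 0, -49152/7, …
g: a_k = 3, 3, 15, 27, 87, 195, 543, 1323, …
h₀=f+g: left-lcm gives L₀, ord ≤ 3.
h=∫h₀ ⇒ L = L₀·Dx.
L = (160 - 640·x - 14848·x^2 - 36864·x^3 - 178176·x^4 - 98304·x^6)·Dx^2 + (-43 - 336·x - 16·x^2 - 3072·x^3 - 35072·x^4 - 124928·x^5 - 12288·x^6 - 98304·x^7)·Dx^3 + (5 + 23·x + 272·x^2 + 16·x^3 + 2368·x^4 - 5888·x^5 - 12288·x^6 - 4096·x^7 - 16384·x^8)·Dx^4  (order 4).
h: a_k = 0, 3, 15/2, 5, -37/4, 87/5, 1349/10, 543/7, …
ICs: h(0) = 0, h′(0) = 3, h′′(0) = 15, h′′′(0) = 30.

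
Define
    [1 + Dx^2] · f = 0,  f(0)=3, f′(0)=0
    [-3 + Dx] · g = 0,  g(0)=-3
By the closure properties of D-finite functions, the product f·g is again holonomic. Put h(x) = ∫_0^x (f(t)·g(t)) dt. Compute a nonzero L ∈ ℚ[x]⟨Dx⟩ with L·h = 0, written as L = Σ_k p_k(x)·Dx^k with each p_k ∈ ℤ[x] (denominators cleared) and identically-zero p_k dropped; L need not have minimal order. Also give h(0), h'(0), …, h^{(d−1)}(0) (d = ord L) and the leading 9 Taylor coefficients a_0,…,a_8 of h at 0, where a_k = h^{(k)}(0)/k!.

L = 10·Dx - 6·Dx^2 + Dx^3  (order 3).
h: a_k = 0, -9, -27/2, -12, -27/4, -21/10, 3/20, 22/35, 249/560, …
ICs: h(0) = 0, h′(0) = -9, h′′(0) = -27.

f: a_k = 3, 0, -3/2, 0, 1/8, 0, -1/240, 0, 1/13440, …
g: a_k = -3, -9, -27/2, -27/2, -81/8, -243/40, -243/80, -729/560, -2187/4480, …
Sym-product of L_f,L_g gives L₀ (≤ ord 2).
Integrate: L := L₀·Dx.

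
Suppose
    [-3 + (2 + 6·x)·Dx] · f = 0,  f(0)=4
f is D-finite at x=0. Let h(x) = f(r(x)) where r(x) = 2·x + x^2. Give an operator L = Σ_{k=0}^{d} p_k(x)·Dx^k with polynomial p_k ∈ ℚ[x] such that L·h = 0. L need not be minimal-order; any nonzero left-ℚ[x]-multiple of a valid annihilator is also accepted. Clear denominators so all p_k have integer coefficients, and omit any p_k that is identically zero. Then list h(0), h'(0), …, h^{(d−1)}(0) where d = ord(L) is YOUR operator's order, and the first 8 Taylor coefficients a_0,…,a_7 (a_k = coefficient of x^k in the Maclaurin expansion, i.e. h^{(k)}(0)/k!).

f: a_k = 4, 6, -9/2, 27/4, -405/32, 1701/64, -15309/256, 72171/512, …
L₀ from L_f via x↦r, Dx↦r'^{-1}Dx.
L = (-3 - 3·x) + (1 + 6·x + 3·x^2)·Dx  (order 1).
h: a_k = 4, 12, -12, 36, -126, 486, -1998, 8586, …
ICs: h(0) = 4.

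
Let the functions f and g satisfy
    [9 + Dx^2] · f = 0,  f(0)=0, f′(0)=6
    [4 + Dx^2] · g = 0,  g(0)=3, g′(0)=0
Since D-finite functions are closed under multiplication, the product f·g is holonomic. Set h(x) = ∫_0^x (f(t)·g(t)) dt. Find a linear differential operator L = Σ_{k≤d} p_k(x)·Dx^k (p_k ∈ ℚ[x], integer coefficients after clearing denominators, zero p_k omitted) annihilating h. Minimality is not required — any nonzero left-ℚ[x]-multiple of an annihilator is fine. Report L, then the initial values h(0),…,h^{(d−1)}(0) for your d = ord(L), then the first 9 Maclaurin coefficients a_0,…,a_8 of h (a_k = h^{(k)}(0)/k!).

f: a_k = 0, 6, 0, -9, 0, 81/20, 0, -243/280, 0, …
g: a_k = 3, 0, -6, 0, 2, 0, -4/15, 0, 2/105, …
h₀=f·g: eliminate ⇒ L₀, order ≤ 2·2.
∫: right-multiply L₀ by Dx.
L = 25·Dx + 26·Dx^3 + Dx^5  (order 5).
h: a_k = 0, 0, 9, 0, -63/4, 0, 521/40, 0, -13021/2240, …
ICs: h(0) = 0, h′(0) = 0, h′′(0) = 18, h′′′(0) = 0, h′′′′(0) = -378.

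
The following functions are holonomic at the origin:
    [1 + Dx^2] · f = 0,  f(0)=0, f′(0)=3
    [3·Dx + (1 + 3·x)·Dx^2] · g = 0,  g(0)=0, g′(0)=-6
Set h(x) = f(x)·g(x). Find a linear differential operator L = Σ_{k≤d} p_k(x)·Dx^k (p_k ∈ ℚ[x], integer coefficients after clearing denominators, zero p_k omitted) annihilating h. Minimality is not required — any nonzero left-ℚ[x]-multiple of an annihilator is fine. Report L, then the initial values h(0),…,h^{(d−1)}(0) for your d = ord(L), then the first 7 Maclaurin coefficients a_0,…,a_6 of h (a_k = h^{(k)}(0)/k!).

L = (-203 - 222·x - 189·x^2 + 432·x^3 + 324·x^4) + (-84 - 108·x + 648·x^2 + 648·x^3)·Dx + (-208 - 228·x - 54·x^2 + 864·x^3 + 648·x^4)·Dx^2 + (-84 - 108·x + 648·x^2 + 648·x^3)·Dx^3 + (-5 - 6·x + 135·x^2 + 432·x^3 + 324·x^4)·Dx^4  (order 4).
h: a_k = 0, 0, -18, 27, -51, 117, -1131/4, …
ICs: h(0) = 0, h′(0) = 0, h′′(0) = -36, h′′′(0) = 162.

f: a_k = 0, 3, 0, -1/2, 0, 1/40, 0, …
g: a_k = 0, -6, 9, -18, 81/2, -486/5, 243, …
L₀ := L_f ⊗_s L_g (sym. prod.), ord ≤ 4.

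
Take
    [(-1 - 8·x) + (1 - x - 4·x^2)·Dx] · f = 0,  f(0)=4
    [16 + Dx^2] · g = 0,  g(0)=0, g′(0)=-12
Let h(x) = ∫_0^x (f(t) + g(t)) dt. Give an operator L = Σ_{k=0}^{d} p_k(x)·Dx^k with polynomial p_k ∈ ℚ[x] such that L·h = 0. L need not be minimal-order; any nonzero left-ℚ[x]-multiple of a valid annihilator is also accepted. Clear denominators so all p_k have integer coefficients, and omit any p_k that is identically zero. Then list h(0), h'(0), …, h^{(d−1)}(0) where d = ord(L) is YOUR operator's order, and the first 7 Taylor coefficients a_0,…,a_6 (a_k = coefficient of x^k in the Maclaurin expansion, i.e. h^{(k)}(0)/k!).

f: a_k = 4, 4, 20, 36, 116, 260, 724, …
g: a_k = 0, -12, 0, 32, 0, -128/5, 0, …
f+g: L₀ = lclm(L_f,L_g), ord ≤ 1+2.
Integrate: L := L₀·Dx.
L = (560 + 4608·x + 1664·x^2 + 6144·x^3 + 10240·x^4 + 16384·x^5)·Dx + (-208 + 272·x + 896·x^2 - 1408·x^3 - 1536·x^4 + 6144·x^5 + 8192·x^6)·Dx^2 + (35 + 288·x + 104·x^2 + 384·x^3 + 640·x^4 + 1024·x^5)·Dx^3 + (-13 + 17·x + 56·x^2 - 88·x^3 - 96·x^4 + 384·x^5 + 512·x^6)·Dx^4  (order 4).
h: a_k = 0, 4, -4, 20/3, 17, 116/5, 586/15, …
ICs: h(0) = 0, h′(0) = 4, h′′(0) = -8, h′′′(0) = 40.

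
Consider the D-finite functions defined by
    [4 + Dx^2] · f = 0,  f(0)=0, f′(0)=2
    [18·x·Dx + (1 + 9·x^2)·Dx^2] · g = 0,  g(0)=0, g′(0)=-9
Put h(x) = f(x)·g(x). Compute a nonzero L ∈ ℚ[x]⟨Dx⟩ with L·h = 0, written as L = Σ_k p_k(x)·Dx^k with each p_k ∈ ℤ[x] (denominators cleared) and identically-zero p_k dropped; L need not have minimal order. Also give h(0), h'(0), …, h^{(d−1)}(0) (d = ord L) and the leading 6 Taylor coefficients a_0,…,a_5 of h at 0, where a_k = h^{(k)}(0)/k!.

f: a_k = 0, 2, 0, -4/3, 0, 4/15, …
g: a_k = 0, -9, 0, 27, 0, -729/5, …
Sym-product of L_f,L_g gives L₀ (≤ ord 4).
L = (2080 + 50256·x^2 + 89424·x^4 + 186624·x^6 + 419904·x^8) + (3168·x + 38880·x^3 + 139968·x^5 + 419904·x^7)·Dx + (572 + 13788·x^2 + 33048·x^4 + 93312·x^6 + 209952·x^8)·Dx^2 + (792·x + 9720·x^3 + 34992·x^5 + 104976·x^7)·Dx^3 + (13 + 306·x^2 + 2673·x^4 + 11664·x^6 + 26244·x^8)·Dx^4  (order 4).
h: a_k = 0, 0, -18, 0, 66, 0, …
ICs: h(0) = 0, h′(0) = 0, h′′(0) = -36, h′′′(0) = 0.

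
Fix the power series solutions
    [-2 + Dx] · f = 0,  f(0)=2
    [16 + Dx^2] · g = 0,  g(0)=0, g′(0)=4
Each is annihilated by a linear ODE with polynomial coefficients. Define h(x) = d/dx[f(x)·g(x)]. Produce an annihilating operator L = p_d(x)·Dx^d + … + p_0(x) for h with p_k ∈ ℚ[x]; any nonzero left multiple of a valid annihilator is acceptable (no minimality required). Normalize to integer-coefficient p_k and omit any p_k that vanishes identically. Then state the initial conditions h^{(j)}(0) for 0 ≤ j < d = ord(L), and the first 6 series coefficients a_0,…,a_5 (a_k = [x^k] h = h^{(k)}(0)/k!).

f: a_k = 2, 4, 4, 8/3, 4/3, 8/15, …
g: a_k = 0, 4, 0, -32/3, 0, 128/15, …
Sym-product of L_f,L_g gives L₀ (≤ ord 2).
h=h₀': d/dx-closure on L₀ ⇒ L.
L = 20 - 4·Dx + Dx^2  (order 2).
h: a_k = 8, 32, -16, -128, -304/3, 704/15, …
ICs: h(0) = 8, h′(0) = 32.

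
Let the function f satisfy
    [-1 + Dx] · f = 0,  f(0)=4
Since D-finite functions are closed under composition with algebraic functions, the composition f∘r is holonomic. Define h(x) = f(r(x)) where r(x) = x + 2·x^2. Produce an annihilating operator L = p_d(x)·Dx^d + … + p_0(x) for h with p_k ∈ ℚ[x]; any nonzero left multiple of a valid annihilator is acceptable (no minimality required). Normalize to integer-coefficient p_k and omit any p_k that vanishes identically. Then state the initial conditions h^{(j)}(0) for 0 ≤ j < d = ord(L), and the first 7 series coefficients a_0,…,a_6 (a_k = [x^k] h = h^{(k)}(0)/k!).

L = (-1 - 4·x) + Dx  (order 1).
h: a_k = 4, 4, 10, 26/3, 73/6, 281/30, 1741/180, …
ICs: h(0) = 4.

f: a_k = 4, 4, 2, 2/3, 1/6, 1/30, 1/180, …
Substitute x→r, Dx→(1/r')Dx; clear ⇒ L₀.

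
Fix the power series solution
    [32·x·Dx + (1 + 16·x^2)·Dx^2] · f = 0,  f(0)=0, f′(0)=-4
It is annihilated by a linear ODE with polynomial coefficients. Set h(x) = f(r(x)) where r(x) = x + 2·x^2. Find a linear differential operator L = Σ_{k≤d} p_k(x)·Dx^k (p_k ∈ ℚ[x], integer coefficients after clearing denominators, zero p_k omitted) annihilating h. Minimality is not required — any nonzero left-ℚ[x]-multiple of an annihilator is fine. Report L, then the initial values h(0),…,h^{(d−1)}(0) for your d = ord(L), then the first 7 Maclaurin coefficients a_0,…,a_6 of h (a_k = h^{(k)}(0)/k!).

f: a_k = 0, -4, 0, 64/3, 0, -1024/5, 0, …
f∘r: x↦r, Dx↦Dx/r' in L_f ⇒ L₀.
L = (-4 + 32·x + 256·x^2 + 768·x^3 + 768·x^4)·Dx + (1 + 4·x + 16·x^2 + 128·x^3 + 320·x^4 + 256·x^5)·Dx^2  (order 2).
h: a_k = 0, -4, -8, 64/3, 128, 256/5, -5632/3, …
ICs: h(0) = 0, h′(0) = -4.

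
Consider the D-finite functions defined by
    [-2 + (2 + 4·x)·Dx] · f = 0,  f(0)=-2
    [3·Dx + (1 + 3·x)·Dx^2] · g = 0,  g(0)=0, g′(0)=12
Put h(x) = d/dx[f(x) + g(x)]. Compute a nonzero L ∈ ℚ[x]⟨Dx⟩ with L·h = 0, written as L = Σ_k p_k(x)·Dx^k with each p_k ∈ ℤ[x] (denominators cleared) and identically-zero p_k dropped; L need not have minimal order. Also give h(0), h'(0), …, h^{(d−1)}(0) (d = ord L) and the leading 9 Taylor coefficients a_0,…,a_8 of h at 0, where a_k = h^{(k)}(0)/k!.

L = (9 + 9·x) + (15 + 54·x + 45·x^2)·Dx + (2 + 13·x + 27·x^2 + 18·x^3)·Dx^2  (order 2).
h: a_k = 10, -34, 105, -319, 3853/4, -11601/4, 69753/8, -209523/8, 5032413/64, …
ICs: h(0) = 10, h′(0) = -34.

f: a_k = -2, -2, 1, -1, 5/4, -7/4, 21/8, -33/8, 429/64, …
g: a_k = 0, 12, -18, 36, -81, 972/5, -486, 8748/7, -6561/2, …
f+g: L₀ = lclm(L_f,L_g), ord ≤ 1+2.
h=h₀': d/dx-closure on L₀ ⇒ L.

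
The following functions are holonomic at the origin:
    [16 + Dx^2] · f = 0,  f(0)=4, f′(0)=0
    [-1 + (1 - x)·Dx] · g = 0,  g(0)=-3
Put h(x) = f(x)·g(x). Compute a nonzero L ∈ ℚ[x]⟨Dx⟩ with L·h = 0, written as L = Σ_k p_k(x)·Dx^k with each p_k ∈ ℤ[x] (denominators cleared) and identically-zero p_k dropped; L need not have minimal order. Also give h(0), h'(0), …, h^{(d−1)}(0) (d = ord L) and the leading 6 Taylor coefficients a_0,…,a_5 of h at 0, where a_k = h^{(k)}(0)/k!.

L = (-16 + 16·x) + 2·Dx + (-1 + x)·Dx^2  (order 2).
h: a_k = -12, -12, 84, 84, -44, -44, …
ICs: h(0) = -12, h′(0) = -12.

f: a_k = 4, 0, -32, 0, 128/3, 0, …
g: a_k = -3, -3, -3, -3, -3, -3, …
h₀=f·g: eliminate ⇒ L₀, order ≤ 2·1.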